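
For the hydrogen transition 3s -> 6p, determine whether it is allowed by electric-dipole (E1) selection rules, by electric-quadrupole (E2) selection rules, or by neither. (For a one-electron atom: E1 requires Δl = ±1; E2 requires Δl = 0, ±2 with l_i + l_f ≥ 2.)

Δl = 1 − 0 = +1; l_i + l_f = 1.
E1 (Δl = ±1): satisfied.
E2 (Δl = 0,±2, l_i+l_f ≥ 2): not satisfied.

E1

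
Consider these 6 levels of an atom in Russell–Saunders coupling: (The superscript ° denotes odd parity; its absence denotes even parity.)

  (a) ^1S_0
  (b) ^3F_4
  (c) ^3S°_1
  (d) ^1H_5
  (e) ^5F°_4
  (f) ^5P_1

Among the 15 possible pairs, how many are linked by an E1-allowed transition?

(a)–(b): forbidden (parity, ΔS, ΔL, ΔJ).
(a)–(c): forbidden (ΔS, ΔL).
(a)–(d): forbidden (parity, ΔL, ΔJ).
(a)–(e): forbidden (ΔS, ΔL, ΔJ).
(a)–(f): forbidden (parity, ΔS).
(b)–(c): forbidden (ΔL, ΔJ).
(b)–(d): forbidden (parity, ΔS, ΔL).
(b)–(e): forbidden (ΔS).
(b)–(f): forbidden (parity, ΔS, ΔL, ΔJ).
(c)–(d): forbidden (ΔS, ΔL, ΔJ).
(c)–(e): forbidden (parity, ΔS, ΔL, ΔJ).
(c)–(f): forbidden (ΔS).
(d)–(e): forbidden (ΔS, ΔL).
(d)–(f): forbidden (parity, ΔS, ΔL, ΔJ).
(e)–(f): forbidden (ΔL, ΔJ).
Allowed pairs: 0 of 15.

0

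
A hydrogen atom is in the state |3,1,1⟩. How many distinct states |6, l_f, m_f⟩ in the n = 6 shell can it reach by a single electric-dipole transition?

4

E1 requires Δl = ±1, so l_f ∈ {0, 2}; with 0 ≤ l_f ≤ n_f−1 = 5, the allowed l_f values are {0, 2}.
For l_f = 0: m_f ∈ {m_i−1, m_i, m_i+1} ∩ [−0, 0] = {0} → 1 state.
For l_f = 2: m_f ∈ {m_i−1, m_i, m_i+1} ∩ [−2, 2] = {0, 1, 2} → 3 states.
Total: 4.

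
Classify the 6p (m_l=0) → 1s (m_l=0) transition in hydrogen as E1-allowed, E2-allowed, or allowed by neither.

Δl = 0 − 1 = -1; l_i + l_f = 1.
Δm_l = +0.
E1 (Δl = ±1, |Δm_l| ≤ 1): satisfied.
E2 (Δl = 0,±2, l_i+l_f ≥ 2, |Δm_l| ≤ 2): not satisfied.

E1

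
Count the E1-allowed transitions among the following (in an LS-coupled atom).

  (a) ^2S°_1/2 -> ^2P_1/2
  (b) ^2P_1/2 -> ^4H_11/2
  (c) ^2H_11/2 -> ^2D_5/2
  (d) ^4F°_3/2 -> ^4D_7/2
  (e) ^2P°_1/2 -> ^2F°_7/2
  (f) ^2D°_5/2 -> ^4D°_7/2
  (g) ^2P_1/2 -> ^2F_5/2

1

(a) allowed
(b) forbidden (parity, ΔS, ΔL, ΔJ fail)
(c) forbidden (parity, ΔL, ΔJ fail)
(d) forbidden (ΔJ fails)
(e) forbidden (parity, ΔL, ΔJ fail)
(f) forbidden (parity, ΔS fail)
(g) forbidden (parity, ΔL, ΔJ fail)
Total allowed: 1 of 7.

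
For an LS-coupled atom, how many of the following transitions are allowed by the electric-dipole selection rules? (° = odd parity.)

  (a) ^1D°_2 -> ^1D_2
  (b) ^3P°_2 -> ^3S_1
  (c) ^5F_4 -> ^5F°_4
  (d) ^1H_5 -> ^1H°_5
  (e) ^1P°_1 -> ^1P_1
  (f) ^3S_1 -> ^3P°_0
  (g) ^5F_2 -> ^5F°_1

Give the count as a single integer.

7

(a) allowed
(b) allowed
(c) allowed
(d) allowed
(e) allowed
(f) allowed
(g) allowed
Total allowed: 7 of 7.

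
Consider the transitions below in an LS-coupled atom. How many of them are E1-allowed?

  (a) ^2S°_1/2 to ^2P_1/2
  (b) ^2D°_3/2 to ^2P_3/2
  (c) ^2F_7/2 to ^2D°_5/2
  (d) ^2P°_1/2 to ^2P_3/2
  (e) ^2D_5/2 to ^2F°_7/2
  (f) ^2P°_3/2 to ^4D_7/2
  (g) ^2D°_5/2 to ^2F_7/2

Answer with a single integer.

(a) allowed
(b) allowed
(c) allowed
(d) allowed
(e) allowed
(f) forbidden (ΔS, ΔJ fail)
(g) allowed
Total allowed: 6 of 7.

6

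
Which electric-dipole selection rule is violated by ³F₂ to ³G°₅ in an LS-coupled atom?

Initial level: S=1, L=3, J=2, parity even. Final level: S=1, L=4, J=5, parity odd.
Parity must change: even → odd — ok.
ΔS = 0: S: 1 → 1 — ok.
ΔL = 0, ±1 (not L=0↔0): L: 3 → 4, ΔL = +1 — ok.
ΔJ = 0, ±1 (not J=0↔0): J: 2 → 5, ΔJ = +3 — fails.

the ΔJ = 0, ±1 rule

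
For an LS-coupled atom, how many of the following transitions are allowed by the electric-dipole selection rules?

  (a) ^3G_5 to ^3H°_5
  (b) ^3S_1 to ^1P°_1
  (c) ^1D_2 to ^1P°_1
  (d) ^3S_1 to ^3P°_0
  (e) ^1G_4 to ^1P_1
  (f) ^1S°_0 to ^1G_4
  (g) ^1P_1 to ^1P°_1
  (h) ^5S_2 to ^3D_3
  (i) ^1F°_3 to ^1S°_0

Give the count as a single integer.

(a) allowed
(b) forbidden (ΔS fails)
(c) allowed
(d) allowed
(e) forbidden (parity, ΔL, ΔJ fail)
(f) forbidden (ΔL, ΔJ fail)
(g) allowed
(h) forbidden (parity, ΔS, ΔL fail)
(i) forbidden (parity, ΔL, ΔJ fail)
Total allowed: 4 of 9.

4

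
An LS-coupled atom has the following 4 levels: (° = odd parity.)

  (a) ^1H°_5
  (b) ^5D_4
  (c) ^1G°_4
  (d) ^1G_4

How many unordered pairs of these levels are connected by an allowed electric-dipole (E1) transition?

2

(a)–(b): forbidden (ΔS, ΔL).
(a)–(c): forbidden (parity).
(a)–(d): allowed.
(b)–(c): forbidden (ΔS, ΔL).
(b)–(d): forbidden (parity, ΔS, ΔL).
(c)–(d): allowed.
Allowed pairs: 2 of 6.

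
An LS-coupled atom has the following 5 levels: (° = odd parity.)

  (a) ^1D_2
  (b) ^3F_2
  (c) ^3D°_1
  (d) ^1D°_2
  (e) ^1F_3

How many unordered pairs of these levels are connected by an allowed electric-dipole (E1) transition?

3

(a)–(b): forbidden (parity, ΔS).
(a)–(c): forbidden (ΔS).
(a)–(d): allowed.
(a)–(e): forbidden (parity).
(b)–(c): allowed.
(b)–(d): forbidden (ΔS).
(b)–(e): forbidden (parity, ΔS).
(c)–(d): forbidden (parity, ΔS).
(c)–(e): forbidden (ΔS, ΔJ).
(d)–(e): allowed.
Allowed pairs: 3 of 10.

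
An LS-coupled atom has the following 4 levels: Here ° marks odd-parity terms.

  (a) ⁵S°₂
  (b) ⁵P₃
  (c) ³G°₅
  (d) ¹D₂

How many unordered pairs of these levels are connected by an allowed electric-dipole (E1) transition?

(a)–(b): allowed.
(a)–(c): forbidden (parity, ΔS, ΔL, ΔJ).
(a)–(d): forbidden (ΔS, ΔL).
(b)–(c): forbidden (ΔS, ΔL, ΔJ).
(b)–(d): forbidden (parity, ΔS).
(c)–(d): forbidden (ΔS, ΔL, ΔJ).
Allowed pairs: 1 of 6.

1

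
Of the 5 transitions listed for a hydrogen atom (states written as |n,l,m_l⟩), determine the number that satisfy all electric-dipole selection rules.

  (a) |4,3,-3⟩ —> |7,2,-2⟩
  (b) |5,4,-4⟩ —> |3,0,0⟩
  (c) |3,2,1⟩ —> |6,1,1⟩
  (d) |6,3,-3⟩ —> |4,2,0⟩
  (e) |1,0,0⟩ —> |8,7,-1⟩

(a) allowed
(b) forbidden — Δl = -4 (E1 requires Δl = ±1); Δm_l = +4 (E1 requires Δm_l = 0, ±1)
(c) allowed
(d) forbidden — Δm_l = +3 (E1 requires Δm_l = 0, ±1)
(e) forbidden — Δl = +7 (E1 requires Δl = ±1)
Total allowed: 2 of 5.

2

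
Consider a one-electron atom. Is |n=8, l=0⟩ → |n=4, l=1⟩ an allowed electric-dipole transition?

allowed

Initial l = 0, final l = 1, so Δl = +1. E1 requires Δl = ±1: satisfied.
All E1 selection rules are satisfied.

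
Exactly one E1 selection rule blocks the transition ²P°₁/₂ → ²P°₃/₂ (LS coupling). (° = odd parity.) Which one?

Parity must change: odd → odd — violated.
ΔS = 0: S: 1/2 → 1/2 — satisfied.
ΔL = 0, ±1 (not L=0↔0): L: 1 → 1, ΔL = +0 — satisfied.
ΔJ = 0, ±1 (not J=0↔0): J: 1/2 → 3/2, ΔJ = +1 — satisfied.

parity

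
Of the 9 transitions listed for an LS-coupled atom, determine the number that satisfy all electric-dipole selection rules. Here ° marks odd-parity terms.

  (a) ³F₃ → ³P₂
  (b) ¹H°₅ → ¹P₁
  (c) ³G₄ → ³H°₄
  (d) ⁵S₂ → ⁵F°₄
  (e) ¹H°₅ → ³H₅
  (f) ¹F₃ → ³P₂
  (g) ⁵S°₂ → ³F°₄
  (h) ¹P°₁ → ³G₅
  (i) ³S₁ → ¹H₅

1

(a) forbidden (parity, ΔL fail)
(b) forbidden (ΔL, ΔJ fail)
(c) allowed
(d) forbidden (ΔL, ΔJ fail)
(e) forbidden (ΔS fails)
(f) forbidden (parity, ΔS, ΔL fail)
(g) forbidden (parity, ΔS, ΔL, ΔJ fail)
(h) forbidden (ΔS, ΔL, ΔJ fail)
(i) forbidden (parity, ΔS, ΔL, ΔJ fail)
Total allowed: 1 of 9.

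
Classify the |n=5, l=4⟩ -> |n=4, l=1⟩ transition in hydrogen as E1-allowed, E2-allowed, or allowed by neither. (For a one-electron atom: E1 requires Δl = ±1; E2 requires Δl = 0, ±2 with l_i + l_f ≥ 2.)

neither

Δl = 1 − 4 = -3; l_i + l_f = 5.
E1 (Δl = ±1): not satisfied.
E2 (Δl = 0,±2, l_i+l_f ≥ 2): not satisfied.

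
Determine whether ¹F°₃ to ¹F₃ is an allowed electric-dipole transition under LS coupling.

ΔL = 0, ±1 (not L=0↔0): L: 3 → 3, ΔL = +0 — ✓.
ΔJ = 0, ±1 (not J=0↔0): J: 3 → 3, ΔJ = +0 — ✓.
Parity must change: odd → even — ✓.
ΔS = 0: S: 0 → 0 — ✓.
All four E1 rules are satisfied.

allowed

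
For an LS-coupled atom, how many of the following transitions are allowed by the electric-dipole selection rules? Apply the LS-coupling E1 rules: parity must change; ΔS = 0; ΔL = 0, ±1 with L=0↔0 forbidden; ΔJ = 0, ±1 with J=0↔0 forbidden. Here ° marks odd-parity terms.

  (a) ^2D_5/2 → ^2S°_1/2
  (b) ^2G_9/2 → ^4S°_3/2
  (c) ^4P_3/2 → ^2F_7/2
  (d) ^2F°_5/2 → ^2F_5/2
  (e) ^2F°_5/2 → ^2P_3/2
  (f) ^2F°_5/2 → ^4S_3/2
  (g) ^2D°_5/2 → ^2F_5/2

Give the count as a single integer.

(a) forbidden (ΔL, ΔJ fail)
(b) forbidden (ΔS, ΔL, ΔJ fail)
(c) forbidden (parity, ΔS, ΔL, ΔJ fail)
(d) allowed
(e) forbidden (ΔL fails)
(f) forbidden (ΔS, ΔL fail)
(g) allowed
Total allowed: 2 of 7.

2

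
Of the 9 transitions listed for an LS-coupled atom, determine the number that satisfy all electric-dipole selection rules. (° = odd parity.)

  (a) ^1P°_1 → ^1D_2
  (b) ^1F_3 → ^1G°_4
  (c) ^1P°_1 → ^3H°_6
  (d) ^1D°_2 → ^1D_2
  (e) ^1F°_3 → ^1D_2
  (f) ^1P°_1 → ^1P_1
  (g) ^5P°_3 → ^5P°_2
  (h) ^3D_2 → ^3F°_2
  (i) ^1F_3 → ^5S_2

(a) allowed
(b) allowed
(c) forbidden (parity, ΔS, ΔL, ΔJ fail)
(d) allowed
(e) allowed
(f) allowed
(g) forbidden (parity fails)
(h) allowed
(i) forbidden (parity, ΔS, ΔL fail)
Total allowed: 6 of 9.

6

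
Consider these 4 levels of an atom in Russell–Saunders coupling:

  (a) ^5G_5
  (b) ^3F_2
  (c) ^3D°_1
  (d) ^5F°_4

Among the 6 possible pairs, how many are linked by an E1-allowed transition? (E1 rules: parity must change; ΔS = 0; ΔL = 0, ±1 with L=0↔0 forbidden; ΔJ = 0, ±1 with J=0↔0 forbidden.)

(a)–(b): forbidden (parity, ΔS, ΔJ).
(a)–(c): forbidden (ΔS, ΔL, ΔJ).
(a)–(d): allowed.
(b)–(c): allowed.
(b)–(d): forbidden (ΔS, ΔJ).
(c)–(d): forbidden (parity, ΔS, ΔJ).
Allowed pairs: 2 of 6.

2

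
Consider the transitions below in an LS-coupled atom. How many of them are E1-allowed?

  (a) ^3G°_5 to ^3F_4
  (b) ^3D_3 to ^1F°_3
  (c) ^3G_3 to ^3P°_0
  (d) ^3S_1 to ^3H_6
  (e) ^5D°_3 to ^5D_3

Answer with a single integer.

(a) allowed
(b) forbidden (ΔS fails)
(c) forbidden (ΔL, ΔJ fail)
(d) forbidden (parity, ΔL, ΔJ fail)
(e) allowed
Total allowed: 2 of 5.

2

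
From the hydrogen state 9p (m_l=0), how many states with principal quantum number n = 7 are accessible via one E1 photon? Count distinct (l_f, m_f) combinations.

E1 requires Δl = ±1, so l_f ∈ {0, 2}; with 0 ≤ l_f ≤ n_f−1 = 6, the allowed l_f values are {0, 2}.
For l_f = 0: m_f ∈ {m_i−1, m_i, m_i+1} ∩ [−0, 0] = {0} → 1 state.
For l_f = 2: m_f ∈ {m_i−1, m_i, m_i+1} ∩ [−2, 2] = {-1, 0, 1} → 3 states.
Total: 4.

4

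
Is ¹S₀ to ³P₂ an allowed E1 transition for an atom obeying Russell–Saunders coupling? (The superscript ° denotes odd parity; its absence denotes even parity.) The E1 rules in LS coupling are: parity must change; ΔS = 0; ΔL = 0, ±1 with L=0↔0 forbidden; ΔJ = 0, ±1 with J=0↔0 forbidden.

forbidden

ΔL = 0, ±1 (not L=0↔0): L: 0 → 1, ΔL = +1 — ok.
ΔS = 0: S: 0 → 1 — fails.
ΔJ = 0, ±1 (not J=0↔0): J: 0 → 2, ΔJ = +2 — fails.
Parity must change: even → even — fails.
Rule(s) violated: parity, ΔS, ΔJ.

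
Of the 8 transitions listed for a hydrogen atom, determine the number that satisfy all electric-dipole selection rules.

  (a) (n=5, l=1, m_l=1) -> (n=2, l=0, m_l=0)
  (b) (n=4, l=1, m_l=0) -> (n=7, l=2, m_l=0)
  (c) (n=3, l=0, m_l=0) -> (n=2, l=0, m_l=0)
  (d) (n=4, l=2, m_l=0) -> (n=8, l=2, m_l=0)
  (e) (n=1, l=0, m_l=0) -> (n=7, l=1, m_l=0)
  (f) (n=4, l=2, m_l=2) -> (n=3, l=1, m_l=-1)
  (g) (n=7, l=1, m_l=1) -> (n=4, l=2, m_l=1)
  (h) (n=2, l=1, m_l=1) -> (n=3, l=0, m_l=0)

5

(a) allowed
(b) allowed
(c) forbidden — Δl = +0 (E1 requires Δl = ±1)
(d) forbidden — Δl = +0 (E1 requires Δl = ±1)
(e) allowed
(f) forbidden — Δm_l = -3 (E1 requires Δm_l = 0, ±1)
(g) allowed
(h) allowed
Total allowed: 5 of 8.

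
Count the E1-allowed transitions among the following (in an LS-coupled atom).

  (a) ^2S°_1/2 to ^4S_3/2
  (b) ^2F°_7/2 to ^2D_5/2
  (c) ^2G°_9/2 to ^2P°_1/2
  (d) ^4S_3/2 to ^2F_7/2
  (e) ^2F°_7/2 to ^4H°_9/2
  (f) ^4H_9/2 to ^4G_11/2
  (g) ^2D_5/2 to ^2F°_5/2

2

(a) forbidden (ΔS, ΔL fail)
(b) allowed
(c) forbidden (parity, ΔL, ΔJ fail)
(d) forbidden (parity, ΔS, ΔL, ΔJ fail)
(e) forbidden (parity, ΔS, ΔL fail)
(f) forbidden (parity fails)
(g) allowed
Total allowed: 2 of 7.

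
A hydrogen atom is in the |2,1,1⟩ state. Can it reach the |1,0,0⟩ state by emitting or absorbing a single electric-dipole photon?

Initial l = 1, final l = 0, so Δl = -1. E1 requires Δl = ±1: passes.
Δm_l = 0 − (1) = -1. E1 requires Δm_l = 0, ±1: passes.
All E1 selection rules are satisfied.

allowed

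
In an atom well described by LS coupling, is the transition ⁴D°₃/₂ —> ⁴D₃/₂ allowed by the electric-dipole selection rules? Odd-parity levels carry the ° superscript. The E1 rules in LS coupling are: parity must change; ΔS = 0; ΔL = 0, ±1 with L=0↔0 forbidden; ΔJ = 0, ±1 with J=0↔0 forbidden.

Reading off the term symbols: S 3/2→3/2, L 2→2, J 3/2→3/2, parity odd→even.
ΔS = 0: S: 3/2 → 3/2 — satisfied.
ΔJ = 0, ±1 (not J=0↔0): J: 3/2 → 3/2, ΔJ = +0 — satisfied.
ΔL = 0, ±1 (not L=0↔0): L: 2 → 2, ΔL = +0 — satisfied.
Parity must change: odd → even — satisfied.
All four E1 rules are satisfied.

allowed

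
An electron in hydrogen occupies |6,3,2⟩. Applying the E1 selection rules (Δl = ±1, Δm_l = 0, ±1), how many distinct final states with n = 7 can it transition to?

E1 requires Δl = ±1, so l_f ∈ {2, 4}; with 0 ≤ l_f ≤ n_f−1 = 6, the allowed l_f values are {2, 4}.
For l_f = 2: m_f ∈ {m_i−1, m_i, m_i+1} ∩ [−2, 2] = {1, 2} → 2 states.
For l_f = 4: m_f ∈ {m_i−1, m_i, m_i+1} ∩ [−4, 4] = {1, 2, 3} → 3 states.
Total: 5.

5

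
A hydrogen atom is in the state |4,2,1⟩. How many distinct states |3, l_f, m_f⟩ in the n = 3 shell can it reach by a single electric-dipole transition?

E1 requires Δl = ±1, so l_f ∈ {1, 3}; with 0 ≤ l_f ≤ n_f−1 = 2, the allowed l_f values are {1}.
For l_f = 1: m_f ∈ {m_i−1, m_i, m_i+1} ∩ [−1, 1] = {0, 1} → 2 states.
Total: 2.

2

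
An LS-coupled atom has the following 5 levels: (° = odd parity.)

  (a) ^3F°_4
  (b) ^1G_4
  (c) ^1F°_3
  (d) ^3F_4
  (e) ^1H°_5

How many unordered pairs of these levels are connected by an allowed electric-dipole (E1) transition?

(a)–(b): forbidden (ΔS).
(a)–(c): forbidden (parity, ΔS).
(a)–(d): allowed.
(a)–(e): forbidden (parity, ΔS, ΔL).
(b)–(c): allowed.
(b)–(d): forbidden (parity, ΔS).
(b)–(e): allowed.
(c)–(d): forbidden (ΔS).
(c)–(e): forbidden (parity, ΔL, ΔJ).
(d)–(e): forbidden (ΔS, ΔL).
Allowed pairs: 3 of 10.

3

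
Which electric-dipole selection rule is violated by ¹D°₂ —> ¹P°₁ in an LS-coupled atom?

parity

Parity must change: odd → odd — ✗.
ΔS = 0: S: 0 → 0 — ✓.
ΔL = 0, ±1 (not L=0↔0): L: 2 → 1, ΔL = -1 — ✓.
ΔJ = 0, ±1 (not J=0↔0): J: 2 → 1, ΔJ = -1 — ✓.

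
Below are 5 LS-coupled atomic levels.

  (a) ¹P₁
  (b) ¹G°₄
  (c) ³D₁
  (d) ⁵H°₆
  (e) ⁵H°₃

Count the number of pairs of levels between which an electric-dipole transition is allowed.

0

(a)–(b): forbidden (ΔL, ΔJ).
(a)–(c): forbidden (parity, ΔS).
(a)–(d): forbidden (ΔS, ΔL, ΔJ).
(a)–(e): forbidden (ΔS, ΔL, ΔJ).
(b)–(c): forbidden (ΔS, ΔL, ΔJ).
(b)–(d): forbidden (parity, ΔS, ΔJ).
(b)–(e): forbidden (parity, ΔS).
(c)–(d): forbidden (ΔS, ΔL, ΔJ).
(c)–(e): forbidden (ΔS, ΔL, ΔJ).
(d)–(e): forbidden (parity, ΔJ).
Allowed pairs: 0 of 10.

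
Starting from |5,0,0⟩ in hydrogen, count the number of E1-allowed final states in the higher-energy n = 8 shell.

E1 requires Δl = ±1, so l_f ∈ {-1, 1}; with 0 ≤ l_f ≤ n_f−1 = 7, the allowed l_f values are {1}.
For l_f = 1: m_f ∈ {m_i−1, m_i, m_i+1} ∩ [−1, 1] = {-1, 0, 1} → 3 states.
Total: 3.

3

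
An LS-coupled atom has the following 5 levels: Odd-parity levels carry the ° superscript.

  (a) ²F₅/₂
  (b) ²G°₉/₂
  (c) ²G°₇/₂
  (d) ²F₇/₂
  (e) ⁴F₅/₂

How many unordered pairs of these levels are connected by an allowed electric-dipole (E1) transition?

3

(a)–(b): forbidden (ΔJ).
(a)–(c): allowed.
(a)–(d): forbidden (parity).
(a)–(e): forbidden (parity, ΔS).
(b)–(c): forbidden (parity).
(b)–(d): allowed.
(b)–(e): forbidden (ΔS, ΔJ).
(c)–(d): allowed.
(c)–(e): forbidden (ΔS).
(d)–(e): forbidden (parity, ΔS).
Allowed pairs: 3 of 10.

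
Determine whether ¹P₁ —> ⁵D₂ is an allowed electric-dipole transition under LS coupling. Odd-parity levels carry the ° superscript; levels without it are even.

forbidden

Parity must change: even → even — violated.
ΔS = 0: S: 0 → 2 — violated.
ΔL = 0, ±1 (not L=0↔0): L: 1 → 2, ΔL = +1 — satisfied.
ΔJ = 0, ±1 (not J=0↔0): J: 1 → 2, ΔJ = +1 — satisfied.
Rule(s) violated: parity, ΔS.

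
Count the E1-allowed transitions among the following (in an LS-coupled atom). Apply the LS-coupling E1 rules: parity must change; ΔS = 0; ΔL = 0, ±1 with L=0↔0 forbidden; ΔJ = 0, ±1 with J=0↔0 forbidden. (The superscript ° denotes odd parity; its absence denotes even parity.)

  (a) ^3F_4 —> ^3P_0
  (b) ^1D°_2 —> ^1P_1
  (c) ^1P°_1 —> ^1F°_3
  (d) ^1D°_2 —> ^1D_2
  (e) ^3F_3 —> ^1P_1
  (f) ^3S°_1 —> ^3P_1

3

(a) forbidden (parity, ΔL, ΔJ fail)
(b) allowed
(c) forbidden (parity, ΔL, ΔJ fail)
(d) allowed
(e) forbidden (parity, ΔS, ΔL, ΔJ fail)
(f) allowed
Total allowed: 3 of 6.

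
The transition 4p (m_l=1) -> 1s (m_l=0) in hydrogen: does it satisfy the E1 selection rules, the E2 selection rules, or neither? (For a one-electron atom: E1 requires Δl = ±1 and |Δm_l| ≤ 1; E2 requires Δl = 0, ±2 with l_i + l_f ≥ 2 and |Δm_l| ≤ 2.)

Δl = 0 − 1 = -1; l_i + l_f = 1.
Δm_l = -1.
E1 (Δl = ±1, |Δm_l| ≤ 1): satisfied.
E2 (Δl = 0,±2, l_i+l_f ≥ 2, |Δm_l| ≤ 2): not satisfied.

E1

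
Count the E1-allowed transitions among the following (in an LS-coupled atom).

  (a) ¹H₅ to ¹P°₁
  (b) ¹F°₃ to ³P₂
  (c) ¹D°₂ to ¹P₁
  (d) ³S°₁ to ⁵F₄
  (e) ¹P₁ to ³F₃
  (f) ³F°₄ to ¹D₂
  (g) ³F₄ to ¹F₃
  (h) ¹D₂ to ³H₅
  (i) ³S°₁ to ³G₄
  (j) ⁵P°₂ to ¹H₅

(a) forbidden (ΔL, ΔJ fail)
(b) forbidden (ΔS, ΔL fail)
(c) allowed
(d) forbidden (ΔS, ΔL, ΔJ fail)
(e) forbidden (parity, ΔS, ΔL, ΔJ fail)
(f) forbidden (ΔS, ΔJ fail)
(g) forbidden (parity, ΔS fail)
(h) forbidden (parity, ΔS, ΔL, ΔJ fail)
(i) forbidden (ΔL, ΔJ fail)
(j) forbidden (ΔS, ΔL, ΔJ fail)
Total allowed: 1 of 10.

1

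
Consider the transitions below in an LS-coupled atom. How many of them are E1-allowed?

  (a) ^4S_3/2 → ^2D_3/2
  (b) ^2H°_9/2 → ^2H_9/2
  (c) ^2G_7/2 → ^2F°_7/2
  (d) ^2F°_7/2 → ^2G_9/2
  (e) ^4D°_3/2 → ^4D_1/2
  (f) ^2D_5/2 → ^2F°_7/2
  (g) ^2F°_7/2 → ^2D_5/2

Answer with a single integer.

6

(a) forbidden (parity, ΔS, ΔL fail)
(b) allowed
(c) allowed
(d) allowed
(e) allowed
(f) allowed
(g) allowed
Total allowed: 6 of 7.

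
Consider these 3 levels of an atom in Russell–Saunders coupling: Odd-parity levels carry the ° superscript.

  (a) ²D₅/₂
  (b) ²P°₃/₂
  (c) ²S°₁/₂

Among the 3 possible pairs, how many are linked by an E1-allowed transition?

(a)–(b): allowed.
(a)–(c): forbidden (ΔL, ΔJ).
(b)–(c): forbidden (parity).
Allowed pairs: 1 of 3.

1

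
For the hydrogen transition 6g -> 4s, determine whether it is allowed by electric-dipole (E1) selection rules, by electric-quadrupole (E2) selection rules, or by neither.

Δl = 0 − 4 = -4; l_i + l_f = 4.
E1 (Δl = ±1): not satisfied.
E2 (Δl = 0,±2, l_i+l_f ≥ 2): not satisfied.

neither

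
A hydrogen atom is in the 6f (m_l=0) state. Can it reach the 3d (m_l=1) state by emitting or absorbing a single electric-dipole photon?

Initial l = 3, final l = 2, so Δl = -1. E1 requires Δl = ±1: passes.
m_l: 0 → 1 (Δm_l = +1). |Δm_l| ≤ 1 passes.
All E1 selection rules are satisfied.

allowed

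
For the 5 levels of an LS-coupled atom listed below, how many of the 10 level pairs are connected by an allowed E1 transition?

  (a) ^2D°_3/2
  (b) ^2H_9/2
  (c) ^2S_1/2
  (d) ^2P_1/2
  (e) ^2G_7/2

(a)–(b): forbidden (ΔL, ΔJ).
(a)–(c): forbidden (ΔL).
(a)–(d): allowed.
(a)–(e): forbidden (ΔL, ΔJ).
(b)–(c): forbidden (parity, ΔL, ΔJ).
(b)–(d): forbidden (parity, ΔL, ΔJ).
(b)–(e): forbidden (parity).
(c)–(d): forbidden (parity).
(c)–(e): forbidden (parity, ΔL, ΔJ).
(d)–(e): forbidden (parity, ΔL, ΔJ).
Allowed pairs: 1 of 10.

1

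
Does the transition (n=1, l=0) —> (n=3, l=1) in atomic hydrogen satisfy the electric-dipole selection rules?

Initial l = 0, final l = 1, so Δl = +1. E1 requires Δl = ±1: passes.
All E1 selection rules are satisfied.

allowed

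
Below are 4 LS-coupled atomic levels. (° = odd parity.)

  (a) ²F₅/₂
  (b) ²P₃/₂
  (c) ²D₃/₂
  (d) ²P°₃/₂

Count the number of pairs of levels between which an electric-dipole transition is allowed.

2

(a)–(b): forbidden (parity, ΔL).
(a)–(c): forbidden (parity).
(a)–(d): forbidden (ΔL).
(b)–(c): forbidden (parity).
(b)–(d): allowed.
(c)–(d): allowed.
Allowed pairs: 2 of 6.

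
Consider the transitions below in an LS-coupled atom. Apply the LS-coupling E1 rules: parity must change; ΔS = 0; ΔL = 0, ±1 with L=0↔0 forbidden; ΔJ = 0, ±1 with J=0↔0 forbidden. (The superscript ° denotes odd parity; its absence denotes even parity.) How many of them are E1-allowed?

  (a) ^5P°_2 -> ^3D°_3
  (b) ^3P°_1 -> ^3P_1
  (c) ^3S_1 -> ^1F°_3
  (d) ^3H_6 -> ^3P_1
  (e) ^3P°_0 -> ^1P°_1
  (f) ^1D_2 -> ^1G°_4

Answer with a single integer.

1

(a) forbidden (parity, ΔS fail)
(b) allowed
(c) forbidden (ΔS, ΔL, ΔJ fail)
(d) forbidden (parity, ΔL, ΔJ fail)
(e) forbidden (parity, ΔS fail)
(f) forbidden (ΔL, ΔJ fail)
Total allowed: 1 of 6.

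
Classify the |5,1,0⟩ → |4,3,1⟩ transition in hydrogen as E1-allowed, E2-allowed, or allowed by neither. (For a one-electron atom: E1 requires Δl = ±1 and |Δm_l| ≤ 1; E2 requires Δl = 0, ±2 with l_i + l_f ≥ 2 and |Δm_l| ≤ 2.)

Δl = 3 − 1 = +2; l_i + l_f = 4.
Δm_l = +1.
E1 (Δl = ±1, |Δm_l| ≤ 1): not satisfied.
E2 (Δl = 0,±2, l_i+l_f ≥ 2, |Δm_l| ≤ 2): satisfied.

E2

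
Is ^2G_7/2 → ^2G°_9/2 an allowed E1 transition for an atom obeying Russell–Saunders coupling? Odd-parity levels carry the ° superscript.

allowed

Reading off the term symbols: S 1/2→1/2, L 4→4, J 7/2→9/2, parity even→odd.
ΔL = 0, ±1 (not L=0↔0): L: 4 → 4, ΔL = +0 — satisfied.
ΔJ = 0, ±1 (not J=0↔0): J: 7/2 → 9/2, ΔJ = +1 — satisfied.
Parity must change: even → odd — satisfied.
ΔS = 0: S: 1/2 → 1/2 — satisfied.
All four E1 rules are satisfied.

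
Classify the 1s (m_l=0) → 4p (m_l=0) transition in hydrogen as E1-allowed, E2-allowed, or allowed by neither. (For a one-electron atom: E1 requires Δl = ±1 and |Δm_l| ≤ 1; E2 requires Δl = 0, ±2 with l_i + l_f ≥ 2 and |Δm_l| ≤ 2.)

Δl = 1 − 0 = +1; l_i + l_f = 1.
Δm_l = +0.
E1 (Δl = ±1, |Δm_l| ≤ 1): satisfied.
E2 (Δl = 0,±2, l_i+l_f ≥ 2, |Δm_l| ≤ 2): not satisfied.

E1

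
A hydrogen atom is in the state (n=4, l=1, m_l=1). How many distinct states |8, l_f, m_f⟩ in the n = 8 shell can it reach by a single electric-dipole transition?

E1 requires Δl = ±1, so l_f ∈ {0, 2}; with 0 ≤ l_f ≤ n_f−1 = 7, the allowed l_f values are {0, 2}.
For l_f = 0: m_f ∈ {m_i−1, m_i, m_i+1} ∩ [−0, 0] = {0} → 1 state.
For l_f = 2: m_f ∈ {m_i−1, m_i, m_i+1} ∩ [−2, 2] = {0, 1, 2} → 3 states.
Total: 4.

4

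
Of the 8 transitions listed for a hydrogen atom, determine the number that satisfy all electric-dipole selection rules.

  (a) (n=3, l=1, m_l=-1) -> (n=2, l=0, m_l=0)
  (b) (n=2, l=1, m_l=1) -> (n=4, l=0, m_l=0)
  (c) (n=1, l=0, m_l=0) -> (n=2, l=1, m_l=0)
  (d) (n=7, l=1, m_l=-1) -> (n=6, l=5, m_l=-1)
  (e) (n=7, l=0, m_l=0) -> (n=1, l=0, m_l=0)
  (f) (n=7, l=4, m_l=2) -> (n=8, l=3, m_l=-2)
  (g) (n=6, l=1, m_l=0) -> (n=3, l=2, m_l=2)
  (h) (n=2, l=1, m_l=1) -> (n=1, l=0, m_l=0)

(a) allowed
(b) allowed
(c) allowed
(d) forbidden — Δl = +4 (E1 requires Δl = ±1)
(e) forbidden — Δl = +0 (E1 requires Δl = ±1)
(f) forbidden — Δm_l = -4 (E1 requires Δm_l = 0, ±1)
(g) forbidden — Δm_l = +2 (E1 requires Δm_l = 0, ±1)
(h) allowed
Total allowed: 4 of 8.

4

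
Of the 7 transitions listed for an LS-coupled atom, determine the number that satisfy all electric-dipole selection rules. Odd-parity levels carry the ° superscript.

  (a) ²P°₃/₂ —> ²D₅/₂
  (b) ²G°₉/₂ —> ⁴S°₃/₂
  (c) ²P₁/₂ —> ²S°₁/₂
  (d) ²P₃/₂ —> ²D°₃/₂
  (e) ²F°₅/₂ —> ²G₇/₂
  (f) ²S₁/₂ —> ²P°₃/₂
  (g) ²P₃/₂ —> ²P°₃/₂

6

(a) allowed
(b) forbidden (parity, ΔS, ΔL, ΔJ fail)
(c) allowed
(d) allowed
(e) allowed
(f) allowed
(g) allowed
Total allowed: 6 of 7.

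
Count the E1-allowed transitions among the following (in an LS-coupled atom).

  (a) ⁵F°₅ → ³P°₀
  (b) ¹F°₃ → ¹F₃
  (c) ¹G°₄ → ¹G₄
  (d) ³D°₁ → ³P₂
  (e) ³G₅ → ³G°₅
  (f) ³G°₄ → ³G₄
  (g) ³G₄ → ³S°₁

(a) forbidden (parity, ΔS, ΔL, ΔJ fail)
(b) allowed
(c) allowed
(d) allowed
(e) allowed
(f) allowed
(g) forbidden (ΔL, ΔJ fail)
Total allowed: 5 of 7.

5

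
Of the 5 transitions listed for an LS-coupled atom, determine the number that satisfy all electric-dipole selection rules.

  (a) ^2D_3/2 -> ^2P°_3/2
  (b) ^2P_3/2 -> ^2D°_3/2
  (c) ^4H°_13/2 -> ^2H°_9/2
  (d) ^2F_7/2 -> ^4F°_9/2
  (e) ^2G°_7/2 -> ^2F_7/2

3

(a) allowed
(b) allowed
(c) forbidden (parity, ΔS, ΔJ fail)
(d) forbidden (ΔS fails)
(e) allowed
Total allowed: 3 of 5.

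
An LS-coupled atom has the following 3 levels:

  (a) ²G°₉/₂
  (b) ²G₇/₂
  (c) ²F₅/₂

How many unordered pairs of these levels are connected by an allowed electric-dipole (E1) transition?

1

(a)–(b): allowed.
(a)–(c): forbidden (ΔJ).
(b)–(c): forbidden (parity).
Allowed pairs: 1 of 3.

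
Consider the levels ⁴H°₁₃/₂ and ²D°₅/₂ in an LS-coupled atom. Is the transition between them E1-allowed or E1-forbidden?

forbidden

Initial level: S=3/2, L=5, J=13/2, parity odd. Final level: S=1/2, L=2, J=5/2, parity odd.
Parity must change: odd → odd — violated.
ΔS = 0: S: 3/2 → 1/2 — violated.
ΔL = 0, ±1 (not L=0↔0): L: 5 → 2, ΔL = -3 — violated.
ΔJ = 0, ±1 (not J=0↔0): J: 13/2 → 5/2, ΔJ = -4 — violated.
Rule(s) violated: parity, ΔS, ΔL, ΔJ.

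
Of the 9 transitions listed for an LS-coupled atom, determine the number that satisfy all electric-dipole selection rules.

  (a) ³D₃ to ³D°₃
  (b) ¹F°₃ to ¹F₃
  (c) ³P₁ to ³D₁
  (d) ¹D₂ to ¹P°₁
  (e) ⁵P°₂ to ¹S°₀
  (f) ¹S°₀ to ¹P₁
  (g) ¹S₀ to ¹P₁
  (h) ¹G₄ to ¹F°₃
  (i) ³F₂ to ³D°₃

6

(a) allowed
(b) allowed
(c) forbidden (parity fails)
(d) allowed
(e) forbidden (parity, ΔS, ΔJ fail)
(f) allowed
(g) forbidden (parity fails)
(h) allowed
(i) allowed
Total allowed: 6 of 9.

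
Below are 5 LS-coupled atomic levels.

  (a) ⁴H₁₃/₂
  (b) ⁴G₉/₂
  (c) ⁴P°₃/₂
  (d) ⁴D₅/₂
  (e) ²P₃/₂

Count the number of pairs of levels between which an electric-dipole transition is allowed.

(a)–(b): forbidden (parity, ΔJ).
(a)–(c): forbidden (ΔL, ΔJ).
(a)–(d): forbidden (parity, ΔL, ΔJ).
(a)–(e): forbidden (parity, ΔS, ΔL, ΔJ).
(b)–(c): forbidden (ΔL, ΔJ).
(b)–(d): forbidden (parity, ΔL, ΔJ).
(b)–(e): forbidden (parity, ΔS, ΔL, ΔJ).
(c)–(d): allowed.
(c)–(e): forbidden (ΔS).
(d)–(e): forbidden (parity, ΔS).
Allowed pairs: 1 of 10.

1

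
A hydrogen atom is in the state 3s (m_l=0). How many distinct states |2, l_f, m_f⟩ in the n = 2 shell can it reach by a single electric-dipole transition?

E1 requires Δl = ±1, so l_f ∈ {-1, 1}; with 0 ≤ l_f ≤ n_f−1 = 1, the allowed l_f values are {1}.
For l_f = 1: m_f ∈ {m_i−1, m_i, m_i+1} ∩ [−1, 1] = {-1, 0, 1} → 3 states.
Total: 3.

3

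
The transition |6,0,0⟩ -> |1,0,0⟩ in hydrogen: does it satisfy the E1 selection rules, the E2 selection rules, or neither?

Δl = 0 − 0 = +0; l_i + l_f = 0.
Δm_l = +0.
E1 (Δl = ±1, |Δm_l| ≤ 1): not satisfied.
E2 (Δl = 0,±2, l_i+l_f ≥ 2, |Δm_l| ≤ 2): not satisfied.

neither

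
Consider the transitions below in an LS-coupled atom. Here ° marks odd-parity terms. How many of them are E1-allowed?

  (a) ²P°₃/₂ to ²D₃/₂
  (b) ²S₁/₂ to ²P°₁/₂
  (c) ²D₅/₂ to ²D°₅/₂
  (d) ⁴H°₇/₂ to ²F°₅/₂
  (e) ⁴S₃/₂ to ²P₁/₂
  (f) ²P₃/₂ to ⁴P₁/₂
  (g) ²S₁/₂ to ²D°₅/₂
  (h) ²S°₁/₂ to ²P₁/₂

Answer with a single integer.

4

(a) allowed
(b) allowed
(c) allowed
(d) forbidden (parity, ΔS, ΔL fail)
(e) forbidden (parity, ΔS fail)
(f) forbidden (parity, ΔS fail)
(g) forbidden (ΔL, ΔJ fail)
(h) allowed
Total allowed: 4 of 8.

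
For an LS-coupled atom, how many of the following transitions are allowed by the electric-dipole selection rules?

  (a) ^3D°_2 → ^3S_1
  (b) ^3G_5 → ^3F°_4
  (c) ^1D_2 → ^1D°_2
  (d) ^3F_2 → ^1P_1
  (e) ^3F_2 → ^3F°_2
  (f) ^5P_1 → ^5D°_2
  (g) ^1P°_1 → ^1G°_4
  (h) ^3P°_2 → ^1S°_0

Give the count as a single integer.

(a) forbidden (ΔL fails)
(b) allowed
(c) allowed
(d) forbidden (parity, ΔS, ΔL fail)
(e) allowed
(f) allowed
(g) forbidden (parity, ΔL, ΔJ fail)
(h) forbidden (parity, ΔS, ΔJ fail)
Total allowed: 4 of 8.

4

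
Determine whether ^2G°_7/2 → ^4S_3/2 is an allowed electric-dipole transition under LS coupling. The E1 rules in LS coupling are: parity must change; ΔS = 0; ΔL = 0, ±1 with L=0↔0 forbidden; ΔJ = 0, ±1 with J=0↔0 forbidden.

Initial level: S=1/2, L=4, J=7/2, parity odd. Final level: S=3/2, L=0, J=3/2, parity even.
Parity must change: odd → even — ✓.
ΔS = 0: S: 1/2 → 3/2 — ✗.
ΔL = 0, ±1 (not L=0↔0): L: 4 → 0, ΔL = -4 — ✗.
ΔJ = 0, ±1 (not J=0↔0): J: 7/2 → 3/2, ΔJ = -2 — ✗.
Rule(s) violated: ΔS, ΔL, ΔJ.

forbidden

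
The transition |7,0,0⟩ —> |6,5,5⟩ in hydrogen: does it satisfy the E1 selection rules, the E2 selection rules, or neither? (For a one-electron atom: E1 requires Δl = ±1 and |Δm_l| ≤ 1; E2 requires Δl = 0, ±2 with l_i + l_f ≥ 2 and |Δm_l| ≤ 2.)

neither

Δl = 5 − 0 = +5; l_i + l_f = 5.
Δm_l = +5.
E1 (Δl = ±1, |Δm_l| ≤ 1): not satisfied.
E2 (Δl = 0,±2, l_i+l_f ≥ 2, |Δm_l| ≤ 2): not satisfied.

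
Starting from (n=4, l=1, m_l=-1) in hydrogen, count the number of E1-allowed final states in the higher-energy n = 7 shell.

E1 requires Δl = ±1, so l_f ∈ {0, 2}; with 0 ≤ l_f ≤ n_f−1 = 6, the allowed l_f values are {0, 2}.
For l_f = 0: m_f ∈ {m_i−1, m_i, m_i+1} ∩ [−0, 0] = {0} → 1 state.
For l_f = 2: m_f ∈ {m_i−1, m_i, m_i+1} ∩ [−2, 2] = {-2, -1, 0} → 3 states.
Total: 4.

4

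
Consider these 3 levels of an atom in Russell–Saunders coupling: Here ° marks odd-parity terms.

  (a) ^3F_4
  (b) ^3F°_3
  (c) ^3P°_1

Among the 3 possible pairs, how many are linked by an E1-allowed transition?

(a)–(b): allowed.
(a)–(c): forbidden (ΔL, ΔJ).
(b)–(c): forbidden (parity, ΔL, ΔJ).
Allowed pairs: 1 of 3.

1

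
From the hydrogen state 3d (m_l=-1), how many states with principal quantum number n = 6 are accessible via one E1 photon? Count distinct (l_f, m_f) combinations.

5

E1 requires Δl = ±1, so l_f ∈ {1, 3}; with 0 ≤ l_f ≤ n_f−1 = 5, the allowed l_f values are {1, 3}.
For l_f = 1: m_f ∈ {m_i−1, m_i, m_i+1} ∩ [−1, 1] = {-1, 0} → 2 states.
For l_f = 3: m_f ∈ {m_i−1, m_i, m_i+1} ∩ [−3, 3] = {-2, -1, 0} → 3 states.
Total: 5.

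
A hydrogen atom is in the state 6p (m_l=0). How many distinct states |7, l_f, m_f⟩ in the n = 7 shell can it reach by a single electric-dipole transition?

4

E1 requires Δl = ±1, so l_f ∈ {0, 2}; with 0 ≤ l_f ≤ n_f−1 = 6, the allowed l_f values are {0, 2}.
For l_f = 0: m_f ∈ {m_i−1, m_i, m_i+1} ∩ [−0, 0] = {0} → 1 state.
For l_f = 2: m_f ∈ {m_i−1, m_i, m_i+1} ∩ [−2, 2] = {-1, 0, 1} → 3 states.
Total: 4.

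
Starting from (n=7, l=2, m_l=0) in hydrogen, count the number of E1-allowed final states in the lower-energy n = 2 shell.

E1 requires Δl = ±1, so l_f ∈ {1, 3}; with 0 ≤ l_f ≤ n_f−1 = 1, the allowed l_f values are {1}.
For l_f = 1: m_f ∈ {m_i−1, m_i, m_i+1} ∩ [−1, 1] = {-1, 0, 1} → 3 states.
Total: 3.

3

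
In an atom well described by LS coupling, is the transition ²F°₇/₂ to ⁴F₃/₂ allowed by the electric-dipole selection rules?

Reading off the term symbols: S 1/2→3/2, L 3→3, J 7/2→3/2, parity odd→even.
Parity must change: odd → even — satisfied.
ΔS = 0: S: 1/2 → 3/2 — violated.
ΔL = 0, ±1 (not L=0↔0): L: 3 → 3, ΔL = +0 — satisfied.
ΔJ = 0, ±1 (not J=0↔0): J: 7/2 → 3/2, ΔJ = -2 — violated.
Rule(s) violated: ΔS, ΔJ.

forbidden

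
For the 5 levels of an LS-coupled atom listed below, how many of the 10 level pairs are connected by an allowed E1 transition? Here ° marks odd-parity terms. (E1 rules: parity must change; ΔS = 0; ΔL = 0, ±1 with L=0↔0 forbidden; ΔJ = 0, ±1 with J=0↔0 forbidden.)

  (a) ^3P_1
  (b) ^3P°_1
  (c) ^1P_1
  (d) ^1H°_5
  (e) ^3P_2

(a)–(b): allowed.
(a)–(c): forbidden (parity, ΔS).
(a)–(d): forbidden (ΔS, ΔL, ΔJ).
(a)–(e): forbidden (parity).
(b)–(c): forbidden (ΔS).
(b)–(d): forbidden (parity, ΔS, ΔL, ΔJ).
(b)–(e): allowed.
(c)–(d): forbidden (ΔL, ΔJ).
(c)–(e): forbidden (parity, ΔS).
(d)–(e): forbidden (ΔS, ΔL, ΔJ).
Allowed pairs: 2 of 10.

2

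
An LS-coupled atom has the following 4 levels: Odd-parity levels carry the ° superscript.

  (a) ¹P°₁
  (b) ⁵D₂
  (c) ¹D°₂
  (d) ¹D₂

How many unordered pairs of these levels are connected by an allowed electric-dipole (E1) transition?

(a)–(b): forbidden (ΔS).
(a)–(c): forbidden (parity).
(a)–(d): allowed.
(b)–(c): forbidden (ΔS).
(b)–(d): forbidden (parity, ΔS).
(c)–(d): allowed.
Allowed pairs: 2 of 6.

2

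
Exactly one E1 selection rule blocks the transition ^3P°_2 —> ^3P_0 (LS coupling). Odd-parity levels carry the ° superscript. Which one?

the ΔJ = 0, ±1 rule

Reading off the term symbols: S 1→1, L 1→1, J 2→0, parity odd→even.
Parity must change: odd → even — ok.
ΔS = 0: S: 1 → 1 — ok.
ΔL = 0, ±1 (not L=0↔0): L: 1 → 1, ΔL = +0 — ok.
ΔJ = 0, ±1 (not J=0↔0): J: 2 → 0, ΔJ = -2 — fails.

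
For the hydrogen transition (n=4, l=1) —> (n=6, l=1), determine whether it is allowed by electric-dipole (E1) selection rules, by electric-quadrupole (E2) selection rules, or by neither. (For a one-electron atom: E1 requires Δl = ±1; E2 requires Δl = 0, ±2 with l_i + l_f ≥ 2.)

Δl = 1 − 1 = +0; l_i + l_f = 2.
E1 (Δl = ±1): not satisfied.
E2 (Δl = 0,±2, l_i+l_f ≥ 2): satisfied.

E2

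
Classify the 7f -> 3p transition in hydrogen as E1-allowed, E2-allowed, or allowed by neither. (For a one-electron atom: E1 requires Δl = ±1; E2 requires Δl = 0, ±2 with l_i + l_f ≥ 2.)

Δl = 1 − 3 = -2; l_i + l_f = 4.
E1 (Δl = ±1): not satisfied.
E2 (Δl = 0,±2, l_i+l_f ≥ 2): satisfied.

E2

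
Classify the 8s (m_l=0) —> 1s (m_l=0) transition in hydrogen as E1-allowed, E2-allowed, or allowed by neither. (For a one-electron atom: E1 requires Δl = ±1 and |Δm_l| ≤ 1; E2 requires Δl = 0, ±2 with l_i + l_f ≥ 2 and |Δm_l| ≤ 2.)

neither

Δl = 0 − 0 = +0; l_i + l_f = 0.
Δm_l = +0.
E1 (Δl = ±1, |Δm_l| ≤ 1): not satisfied.
E2 (Δl = 0,±2, l_i+l_f ≥ 2, |Δm_l| ≤ 2): not satisfied.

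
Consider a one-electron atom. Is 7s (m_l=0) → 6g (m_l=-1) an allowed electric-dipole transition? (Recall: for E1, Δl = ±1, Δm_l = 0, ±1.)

forbidden

Initial l = 0, final l = 4, so Δl = +4. E1 requires Δl = ±1: ✗.
m_l: 0 → -1 (Δm_l = -1). |Δm_l| ≤ 1 ✓.
The transition is electric-dipole forbidden.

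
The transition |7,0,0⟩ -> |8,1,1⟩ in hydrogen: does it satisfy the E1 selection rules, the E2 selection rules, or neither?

E1

Δl = 1 − 0 = +1; l_i + l_f = 1.
Δm_l = +1.
E1 (Δl = ±1, |Δm_l| ≤ 1): satisfied.
E2 (Δl = 0,±2, l_i+l_f ≥ 2, |Δm_l| ≤ 2): not satisfied.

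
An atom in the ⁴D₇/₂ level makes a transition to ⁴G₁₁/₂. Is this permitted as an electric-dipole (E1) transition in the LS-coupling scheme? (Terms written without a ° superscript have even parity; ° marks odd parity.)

Reading off the term symbols: S 3/2→3/2, L 2→4, J 7/2→11/2, parity even→even.
ΔL = 0, ±1 (not L=0↔0): L: 2 → 4, ΔL = +2 — fails.
Parity must change: even → even — fails.
ΔJ = 0, ±1 (not J=0↔0): J: 7/2 → 11/2, ΔJ = +2 — fails.
ΔS = 0: S: 3/2 → 3/2 — ok.
Rule(s) violated: parity, ΔL, ΔJ.

forbidden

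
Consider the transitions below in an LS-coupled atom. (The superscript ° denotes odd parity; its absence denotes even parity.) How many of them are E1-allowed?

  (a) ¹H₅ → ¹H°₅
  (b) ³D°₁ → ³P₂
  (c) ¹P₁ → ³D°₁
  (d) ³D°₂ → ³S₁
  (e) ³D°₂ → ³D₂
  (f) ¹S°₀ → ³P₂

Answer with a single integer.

(a) allowed
(b) allowed
(c) forbidden (ΔS fails)
(d) forbidden (ΔL fails)
(e) allowed
(f) forbidden (ΔS, ΔJ fail)
Total allowed: 3 of 6.

3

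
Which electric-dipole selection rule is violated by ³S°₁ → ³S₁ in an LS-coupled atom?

ΔJ = 0, ±1 (not J=0↔0): J: 1 → 1, ΔJ = +0 — passes.
ΔL = 0, ±1 (not L=0↔0): L: 0 → 0, ΔL = +0 — fails.
Parity must change: odd → even — passes.
ΔS = 0: S: 1 → 1 — passes.

the L=0 ↔ L=0 exclusion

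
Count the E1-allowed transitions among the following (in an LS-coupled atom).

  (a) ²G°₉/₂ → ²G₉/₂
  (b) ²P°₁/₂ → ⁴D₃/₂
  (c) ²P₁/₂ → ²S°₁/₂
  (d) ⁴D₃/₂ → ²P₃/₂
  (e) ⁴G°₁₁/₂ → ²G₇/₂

(a) allowed
(b) forbidden (ΔS fails)
(c) allowed
(d) forbidden (parity, ΔS fail)
(e) forbidden (ΔS, ΔJ fail)
Total allowed: 2 of 5.

2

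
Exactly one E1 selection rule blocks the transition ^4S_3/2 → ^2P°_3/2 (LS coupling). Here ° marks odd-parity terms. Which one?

the ΔS = 0 rule

Reading off the term symbols: S 3/2→1/2, L 0→1, J 3/2→3/2, parity even→odd.
ΔS = 0: S: 3/2 → 1/2 — violated.
Parity must change: even → odd — satisfied.
ΔJ = 0, ±1 (not J=0↔0): J: 3/2 → 3/2, ΔJ = +0 — satisfied.
ΔL = 0, ±1 (not L=0↔0): L: 0 → 1, ΔL = +1 — satisfied.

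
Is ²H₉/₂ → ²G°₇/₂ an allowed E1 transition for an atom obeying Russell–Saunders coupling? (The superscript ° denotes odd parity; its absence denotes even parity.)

allowed

Parity must change: even → odd — satisfied.
ΔS = 0: S: 1/2 → 1/2 — satisfied.
ΔL = 0, ±1 (not L=0↔0): L: 5 → 4, ΔL = -1 — satisfied.
ΔJ = 0, ±1 (not J=0↔0): J: 9/2 → 7/2, ΔJ = -1 — satisfied.
All four E1 rules are satisfied.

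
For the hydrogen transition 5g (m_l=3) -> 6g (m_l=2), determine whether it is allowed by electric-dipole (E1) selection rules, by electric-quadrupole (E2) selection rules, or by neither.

E2

Δl = 4 − 4 = +0; l_i + l_f = 8.
Δm_l = -1.
E1 (Δl = ±1, |Δm_l| ≤ 1): not satisfied.
E2 (Δl = 0,±2, l_i+l_f ≥ 2, |Δm_l| ≤ 2): satisfied.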